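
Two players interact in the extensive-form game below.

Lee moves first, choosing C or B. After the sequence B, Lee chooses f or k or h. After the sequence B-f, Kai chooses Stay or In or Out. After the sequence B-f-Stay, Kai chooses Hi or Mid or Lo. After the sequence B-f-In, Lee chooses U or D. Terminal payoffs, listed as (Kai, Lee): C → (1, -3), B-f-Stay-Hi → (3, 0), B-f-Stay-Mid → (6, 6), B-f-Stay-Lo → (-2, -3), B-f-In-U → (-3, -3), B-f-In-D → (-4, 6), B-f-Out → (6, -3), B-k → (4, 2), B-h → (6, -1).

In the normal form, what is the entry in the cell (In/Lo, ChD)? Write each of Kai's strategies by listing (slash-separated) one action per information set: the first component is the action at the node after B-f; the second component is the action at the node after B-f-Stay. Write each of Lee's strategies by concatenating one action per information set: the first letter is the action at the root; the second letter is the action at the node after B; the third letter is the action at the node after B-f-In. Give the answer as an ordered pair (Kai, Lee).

Trace the play path from the root:
  Lee plays C
→ terminal payoff (1, -3).
(Kai's choice at the node after B-f is never reached on this path, so it doesn't affect the outcome.)

(1, -3)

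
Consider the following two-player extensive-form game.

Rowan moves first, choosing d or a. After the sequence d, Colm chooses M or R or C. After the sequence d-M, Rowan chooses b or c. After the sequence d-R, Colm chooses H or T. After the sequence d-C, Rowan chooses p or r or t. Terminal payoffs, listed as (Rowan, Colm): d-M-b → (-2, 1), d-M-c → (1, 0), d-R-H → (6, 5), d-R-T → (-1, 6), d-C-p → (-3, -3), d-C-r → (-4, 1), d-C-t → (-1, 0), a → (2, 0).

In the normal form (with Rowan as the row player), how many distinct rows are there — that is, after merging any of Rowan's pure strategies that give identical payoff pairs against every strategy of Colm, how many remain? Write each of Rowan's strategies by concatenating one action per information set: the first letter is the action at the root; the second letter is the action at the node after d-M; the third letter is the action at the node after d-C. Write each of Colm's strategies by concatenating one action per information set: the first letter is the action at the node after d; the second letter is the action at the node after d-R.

Rowan has 12 pure strategies: dbp, dbr, dbt, dcp, dcr, dct, abp, abr, abt, acp, acr, act. Columns: MH, MT, RH, RT, CH, CT.
{dbp} → row (-2,1) (-2,1) (6,5) (-1,6) (-3,-3) (-3,-3)
{dbr} → row (-2,1) (-2,1) (6,5) (-1,6) (-4,1) (-4,1)
{dbt} → row (-2,1) (-2,1) (6,5) (-1,6) (-1,0) (-1,0)
{dcp} → row (1,0) (1,0) (6,5) (-1,6) (-3,-3) (-3,-3)
{dcr} → row (1,0) (1,0) (6,5) (-1,6) (-4,1) (-4,1)
{dct} → row (1,0) (1,0) (6,5) (-1,6) (-1,0) (-1,0)
{abp, abr, abt, acp, acr, act} → row (2,0) (2,0) (2,0) (2,0) (2,0) (2,0)
That's 7 distinct rows out of 12 strategies.

7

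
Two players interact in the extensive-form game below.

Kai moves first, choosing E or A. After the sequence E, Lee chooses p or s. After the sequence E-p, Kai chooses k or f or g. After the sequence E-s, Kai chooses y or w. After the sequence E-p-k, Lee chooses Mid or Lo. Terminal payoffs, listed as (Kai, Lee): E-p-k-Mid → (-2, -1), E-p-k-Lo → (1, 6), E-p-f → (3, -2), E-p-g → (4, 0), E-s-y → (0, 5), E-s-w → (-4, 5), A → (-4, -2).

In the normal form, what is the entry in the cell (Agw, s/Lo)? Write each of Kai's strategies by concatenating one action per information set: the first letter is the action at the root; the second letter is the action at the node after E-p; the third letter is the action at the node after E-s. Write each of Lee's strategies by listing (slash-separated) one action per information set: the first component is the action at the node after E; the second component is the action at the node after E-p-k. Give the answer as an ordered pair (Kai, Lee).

(-4, -2)

Trace the play path from the root:
  Kai plays A
→ terminal payoff (-4, -2).
(Kai's choice at the node after E-p is never reached on this path, so it doesn't affect the outcome.)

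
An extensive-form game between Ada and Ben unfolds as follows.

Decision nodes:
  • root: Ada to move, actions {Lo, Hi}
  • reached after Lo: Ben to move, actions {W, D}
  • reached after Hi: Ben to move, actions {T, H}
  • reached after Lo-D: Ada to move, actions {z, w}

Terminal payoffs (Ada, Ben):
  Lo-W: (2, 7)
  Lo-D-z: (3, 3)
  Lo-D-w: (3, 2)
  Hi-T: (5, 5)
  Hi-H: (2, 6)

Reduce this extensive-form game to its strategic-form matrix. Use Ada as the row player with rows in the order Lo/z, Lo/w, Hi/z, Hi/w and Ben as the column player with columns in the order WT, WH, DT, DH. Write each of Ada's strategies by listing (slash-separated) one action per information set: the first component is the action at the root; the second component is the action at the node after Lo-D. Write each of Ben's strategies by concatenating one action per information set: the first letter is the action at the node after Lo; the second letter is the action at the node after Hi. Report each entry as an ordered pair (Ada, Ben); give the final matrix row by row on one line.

Row Lo/z: WT→(2,7), WH→(2,7), DT→(3,3), DH→(3,3)
Row Lo/w: WT→(2,7), WH→(2,7), DT→(3,2), DH→(3,2)
Row Hi/z: WT→(5,5), WH→(2,6), DT→(5,5), DH→(2,6)
Row Hi/w: WT→(5,5), WH→(2,6), DT→(5,5), DH→(2,6)

Lo/z: (2,7) (2,7) (3,3) (3,3) | Lo/w: (2,7) (2,7) (3,2) (3,2) | Hi/z: (5,5) (2,6) (5,5) (2,6) | Hi/w: (5,5) (2,6) (5,5) (2,6)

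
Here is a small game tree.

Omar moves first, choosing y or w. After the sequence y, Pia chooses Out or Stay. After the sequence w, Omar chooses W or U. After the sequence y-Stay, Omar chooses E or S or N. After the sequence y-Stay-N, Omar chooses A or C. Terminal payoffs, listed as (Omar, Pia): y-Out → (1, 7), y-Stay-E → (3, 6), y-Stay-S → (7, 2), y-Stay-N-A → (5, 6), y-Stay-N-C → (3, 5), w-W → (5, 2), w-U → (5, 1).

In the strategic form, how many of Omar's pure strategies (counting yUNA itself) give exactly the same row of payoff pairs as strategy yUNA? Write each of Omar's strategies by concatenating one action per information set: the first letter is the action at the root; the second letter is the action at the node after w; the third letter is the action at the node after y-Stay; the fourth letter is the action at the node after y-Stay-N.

Row for yUNA (columns Out, Stay): (1,7) (5,6).
Under yUNA, Omar's choice at the node after w can never be reached regardless of what Pia does, so varying those choices leaves every outcome unchanged.
Holding the reachable choices fixed and varying the unreachable one freely already gives 2 equivalent strategies.
No other strategy reproduces this row, so those 2 are the full class: yWNA, yUNA.

2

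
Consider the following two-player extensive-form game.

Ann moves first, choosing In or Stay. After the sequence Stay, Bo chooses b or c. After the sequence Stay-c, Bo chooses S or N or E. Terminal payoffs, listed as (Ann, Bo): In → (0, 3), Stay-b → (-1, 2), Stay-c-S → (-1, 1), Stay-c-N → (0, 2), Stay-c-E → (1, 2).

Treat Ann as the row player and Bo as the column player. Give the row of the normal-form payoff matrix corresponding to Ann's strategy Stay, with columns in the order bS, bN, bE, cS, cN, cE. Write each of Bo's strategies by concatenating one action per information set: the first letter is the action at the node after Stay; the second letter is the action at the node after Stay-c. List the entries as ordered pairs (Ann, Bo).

(-1,2) (-1,2) (-1,2) (-1,1) (0,2) (1,2)

vs bS: Ann plays Stay → Bo plays b at [Stay] → (-1, 2)
vs bN: Ann plays Stay → Bo plays b at [Stay] → (-1, 2)
vs bE: Ann plays Stay → Bo plays b at [Stay] → (-1, 2)
vs cS: Ann plays Stay → Bo plays c at [Stay] → Bo plays S at [Stay-c] → (-1, 1)
vs cN: Ann plays Stay → Bo plays c at [Stay] → Bo plays N at [Stay-c] → (0, 2)
vs cE: Ann plays Stay → Bo plays c at [Stay] → Bo plays E at [Stay-c] → (1, 2)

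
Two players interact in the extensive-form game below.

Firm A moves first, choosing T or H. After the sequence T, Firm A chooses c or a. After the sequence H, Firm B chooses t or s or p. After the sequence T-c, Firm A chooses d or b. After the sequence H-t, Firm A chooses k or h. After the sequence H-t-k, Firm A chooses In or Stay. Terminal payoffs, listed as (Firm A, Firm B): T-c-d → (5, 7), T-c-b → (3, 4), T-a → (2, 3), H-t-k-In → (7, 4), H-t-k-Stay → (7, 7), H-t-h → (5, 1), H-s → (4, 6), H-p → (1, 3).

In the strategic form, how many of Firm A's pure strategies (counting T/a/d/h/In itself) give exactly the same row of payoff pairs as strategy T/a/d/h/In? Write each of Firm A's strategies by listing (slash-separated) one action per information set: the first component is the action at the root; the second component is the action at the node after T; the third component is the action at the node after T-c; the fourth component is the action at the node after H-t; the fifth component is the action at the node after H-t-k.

Row for T/a/d/h/In (columns t, s, p): (2,3) (2,3) (2,3).
Under T/a/d/h/In, Firm A's choice at the node after T-c and at the node after H-t and at the node after H-t-k can never be reached regardless of what Firm B does, so varying those choices leaves every outcome unchanged.
Holding the reachable choices fixed and varying the unreachable ones freely already gives 2 × 2 × 2 = 8 equivalent strategies.
No other strategy reproduces this row, so those 8 are the full class: T/a/d/k/In, T/a/d/k/Stay, T/a/d/h/In, T/a/d/h/Stay, T/a/b/k/In, T/a/b/k/Stay, T/a/b/h/In, T/a/b/h/Stay.

8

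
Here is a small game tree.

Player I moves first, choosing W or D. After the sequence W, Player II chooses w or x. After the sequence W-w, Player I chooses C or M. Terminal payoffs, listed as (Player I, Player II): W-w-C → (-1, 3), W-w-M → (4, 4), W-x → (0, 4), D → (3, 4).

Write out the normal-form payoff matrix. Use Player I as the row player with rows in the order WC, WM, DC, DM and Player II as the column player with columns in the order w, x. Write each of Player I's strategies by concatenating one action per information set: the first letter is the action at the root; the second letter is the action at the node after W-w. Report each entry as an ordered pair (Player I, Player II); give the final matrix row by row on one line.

WC: (-1,3) (0,4) | WM: (4,4) (0,4) | DC: (3,4) (3,4) | DM: (3,4) (3,4)

Row WC: w→(-1,3), x→(0,4)
Row WM: w→(4,4), x→(0,4)
Row DC: w→(3,4), x→(3,4)
Row DM: w→(3,4), x→(3,4)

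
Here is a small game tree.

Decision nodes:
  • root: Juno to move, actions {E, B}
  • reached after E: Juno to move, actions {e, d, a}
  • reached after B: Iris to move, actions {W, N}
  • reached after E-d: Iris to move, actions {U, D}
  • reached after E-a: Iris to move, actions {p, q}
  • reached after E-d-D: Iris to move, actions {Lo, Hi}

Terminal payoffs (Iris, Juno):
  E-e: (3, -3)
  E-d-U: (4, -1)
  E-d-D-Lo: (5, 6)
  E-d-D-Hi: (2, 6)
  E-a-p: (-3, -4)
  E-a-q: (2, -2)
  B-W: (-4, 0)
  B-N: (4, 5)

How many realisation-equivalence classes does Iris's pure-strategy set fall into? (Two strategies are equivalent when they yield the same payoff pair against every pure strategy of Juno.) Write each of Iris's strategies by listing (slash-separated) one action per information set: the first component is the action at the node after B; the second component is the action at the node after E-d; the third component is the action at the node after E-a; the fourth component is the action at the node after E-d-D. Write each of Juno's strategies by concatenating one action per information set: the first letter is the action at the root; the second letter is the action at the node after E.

12

Iris has 16 pure strategies: W/U/p/Lo, W/U/p/Hi, W/U/q/Lo, W/U/q/Hi, W/D/p/Lo, W/D/p/Hi, W/D/q/Lo, W/D/q/Hi, N/U/p/Lo, N/U/p/Hi, N/U/q/Lo, N/U/q/Hi, N/D/p/Lo, N/D/p/Hi, N/D/q/Lo, N/D/q/Hi. Columns: Ee, Ed, Ea, Be, Bd, Ba.
{W/U/p/Lo, W/U/p/Hi} → row (3,-3) (4,-1) (-3,-4) (-4,0) (-4,0) (-4,0)
{W/U/q/Lo, W/U/q/Hi} → row (3,-3) (4,-1) (2,-2) (-4,0) (-4,0) (-4,0)
{W/D/p/Lo} → row (3,-3) (5,6) (-3,-4) (-4,0) (-4,0) (-4,0)
{W/D/p/Hi} → row (3,-3) (2,6) (-3,-4) (-4,0) (-4,0) (-4,0)
{W/D/q/Lo} → row (3,-3) (5,6) (2,-2) (-4,0) (-4,0) (-4,0)
{W/D/q/Hi} → row (3,-3) (2,6) (2,-2) (-4,0) (-4,0) (-4,0)
{N/U/p/Lo, N/U/p/Hi} → row (3,-3) (4,-1) (-3,-4) (4,5) (4,5) (4,5)
{N/U/q/Lo, N/U/q/Hi} → row (3,-3) (4,-1) (2,-2) (4,5) (4,5) (4,5)
{N/D/p/Lo} → row (3,-3) (5,6) (-3,-4) (4,5) (4,5) (4,5)
{N/D/p/Hi} → row (3,-3) (2,6) (-3,-4) (4,5) (4,5) (4,5)
{N/D/q/Lo} → row (3,-3) (5,6) (2,-2) (4,5) (4,5) (4,5)
{N/D/q/Hi} → row (3,-3) (2,6) (2,-2) (4,5) (4,5) (4,5)
That's 12 distinct rows out of 16 strategies.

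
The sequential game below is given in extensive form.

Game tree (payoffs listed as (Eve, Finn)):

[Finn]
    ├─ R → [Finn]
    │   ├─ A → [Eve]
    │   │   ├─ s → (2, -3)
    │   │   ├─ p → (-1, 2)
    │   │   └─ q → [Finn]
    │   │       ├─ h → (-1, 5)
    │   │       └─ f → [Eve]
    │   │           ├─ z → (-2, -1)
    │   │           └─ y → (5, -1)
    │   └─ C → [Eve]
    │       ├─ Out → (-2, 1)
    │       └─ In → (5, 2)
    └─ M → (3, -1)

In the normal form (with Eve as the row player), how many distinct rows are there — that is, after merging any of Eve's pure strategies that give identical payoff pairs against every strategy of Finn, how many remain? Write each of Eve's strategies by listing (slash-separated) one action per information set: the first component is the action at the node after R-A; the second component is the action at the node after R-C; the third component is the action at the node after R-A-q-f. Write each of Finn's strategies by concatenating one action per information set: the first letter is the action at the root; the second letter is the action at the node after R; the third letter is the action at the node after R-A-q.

8

Eve has 12 pure strategies: s/Out/z, s/Out/y, s/In/z, s/In/y, p/Out/z, p/Out/y, p/In/z, p/In/y, q/Out/z, q/Out/y, q/In/z, q/In/y. Columns: RAh, RAf, RCh, RCf, MAh, MAf, MCh, MCf.
{s/Out/z, s/Out/y} → row (2,-3) (2,-3) (-2,1) (-2,1) (3,-1) (3,-1) (3,-1) (3,-1)
{s/In/z, s/In/y} → row (2,-3) (2,-3) (5,2) (5,2) (3,-1) (3,-1) (3,-1) (3,-1)
{p/Out/z, p/Out/y} → row (-1,2) (-1,2) (-2,1) (-2,1) (3,-1) (3,-1) (3,-1) (3,-1)
{p/In/z, p/In/y} → row (-1,2) (-1,2) (5,2) (5,2) (3,-1) (3,-1) (3,-1) (3,-1)
{q/Out/z} → row (-1,5) (-2,-1) (-2,1) (-2,1) (3,-1) (3,-1) (3,-1) (3,-1)
{q/Out/y} → row (-1,5) (5,-1) (-2,1) (-2,1) (3,-1) (3,-1) (3,-1) (3,-1)
{q/In/z} → row (-1,5) (-2,-1) (5,2) (5,2) (3,-1) (3,-1) (3,-1) (3,-1)
{q/In/y} → row (-1,5) (5,-1) (5,2) (5,2) (3,-1) (3,-1) (3,-1) (3,-1)
That's 8 distinct rows out of 12 strategies.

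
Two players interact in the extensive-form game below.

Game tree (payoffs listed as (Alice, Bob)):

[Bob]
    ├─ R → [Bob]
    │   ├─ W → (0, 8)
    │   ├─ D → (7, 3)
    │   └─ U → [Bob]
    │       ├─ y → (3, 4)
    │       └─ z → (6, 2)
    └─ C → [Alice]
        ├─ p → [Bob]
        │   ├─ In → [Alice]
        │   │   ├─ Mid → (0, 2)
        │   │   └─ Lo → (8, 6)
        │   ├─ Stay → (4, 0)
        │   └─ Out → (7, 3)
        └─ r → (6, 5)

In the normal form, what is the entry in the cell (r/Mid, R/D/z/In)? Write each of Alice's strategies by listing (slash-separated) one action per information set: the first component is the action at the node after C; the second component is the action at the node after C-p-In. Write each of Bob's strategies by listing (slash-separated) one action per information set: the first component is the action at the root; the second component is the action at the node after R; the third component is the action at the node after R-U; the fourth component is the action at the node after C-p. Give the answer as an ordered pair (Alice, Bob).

Trace the play path from the root:
  Bob plays R
  Bob plays D at [R]
→ terminal payoff (7, 3).
(Alice's choice at the node after C is never reached on this path, so it doesn't affect the outcome.)

(7, 3)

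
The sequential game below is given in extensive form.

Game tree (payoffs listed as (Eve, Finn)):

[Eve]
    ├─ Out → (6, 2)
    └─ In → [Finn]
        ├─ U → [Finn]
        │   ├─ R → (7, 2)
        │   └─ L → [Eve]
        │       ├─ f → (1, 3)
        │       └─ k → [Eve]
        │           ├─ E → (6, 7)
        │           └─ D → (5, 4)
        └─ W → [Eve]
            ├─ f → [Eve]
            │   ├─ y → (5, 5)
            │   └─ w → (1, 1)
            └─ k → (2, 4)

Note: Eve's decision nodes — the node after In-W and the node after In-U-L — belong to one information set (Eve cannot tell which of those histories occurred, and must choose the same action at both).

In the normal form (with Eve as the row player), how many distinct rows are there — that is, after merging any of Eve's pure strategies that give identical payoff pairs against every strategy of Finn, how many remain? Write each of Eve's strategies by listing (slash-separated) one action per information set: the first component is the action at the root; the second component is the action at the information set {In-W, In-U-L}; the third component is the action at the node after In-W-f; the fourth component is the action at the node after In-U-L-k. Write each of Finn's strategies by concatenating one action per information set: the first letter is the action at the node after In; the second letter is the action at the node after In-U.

5

Eve has 16 pure strategies: Out/f/y/E, Out/f/y/D, Out/f/w/E, Out/f/w/D, Out/k/y/E, Out/k/y/D, Out/k/w/E, Out/k/w/D, In/f/y/E, In/f/y/D, In/f/w/E, In/f/w/D, In/k/y/E, In/k/y/D, In/k/w/E, In/k/w/D. Columns: UR, UL, WR, WL.
{Out/f/y/E, Out/f/y/D, Out/f/w/E, Out/f/w/D, Out/k/y/E, Out/k/y/D, Out/k/w/E, Out/k/w/D} → row (6,2) (6,2) (6,2) (6,2)
{In/f/y/E, In/f/y/D} → row (7,2) (1,3) (5,5) (5,5)
{In/f/w/E, In/f/w/D} → row (7,2) (1,3) (1,1) (1,1)
{In/k/y/E, In/k/w/E} → row (7,2) (6,7) (2,4) (2,4)
{In/k/y/D, In/k/w/D} → row (7,2) (5,4) (2,4) (2,4)
That's 5 distinct rows out of 16 strategies.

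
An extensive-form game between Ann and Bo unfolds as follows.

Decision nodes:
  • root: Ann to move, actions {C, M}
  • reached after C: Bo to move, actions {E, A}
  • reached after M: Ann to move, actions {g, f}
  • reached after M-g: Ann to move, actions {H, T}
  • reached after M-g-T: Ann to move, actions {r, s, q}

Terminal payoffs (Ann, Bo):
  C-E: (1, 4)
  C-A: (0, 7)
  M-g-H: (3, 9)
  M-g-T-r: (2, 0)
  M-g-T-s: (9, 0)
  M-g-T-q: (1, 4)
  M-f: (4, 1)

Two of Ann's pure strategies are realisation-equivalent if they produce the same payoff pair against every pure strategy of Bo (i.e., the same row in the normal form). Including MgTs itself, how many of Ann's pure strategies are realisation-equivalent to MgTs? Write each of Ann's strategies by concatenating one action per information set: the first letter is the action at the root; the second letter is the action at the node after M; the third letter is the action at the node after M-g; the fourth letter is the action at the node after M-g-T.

1

Row for MgTs (columns E, A): (9,0) (9,0).
Every one of Ann's information sets is on the play path for some reply by Bo when Ann follows MgTs.
Changing the action at any of them therefore changes at least one column, so only MgTs itself gives this row.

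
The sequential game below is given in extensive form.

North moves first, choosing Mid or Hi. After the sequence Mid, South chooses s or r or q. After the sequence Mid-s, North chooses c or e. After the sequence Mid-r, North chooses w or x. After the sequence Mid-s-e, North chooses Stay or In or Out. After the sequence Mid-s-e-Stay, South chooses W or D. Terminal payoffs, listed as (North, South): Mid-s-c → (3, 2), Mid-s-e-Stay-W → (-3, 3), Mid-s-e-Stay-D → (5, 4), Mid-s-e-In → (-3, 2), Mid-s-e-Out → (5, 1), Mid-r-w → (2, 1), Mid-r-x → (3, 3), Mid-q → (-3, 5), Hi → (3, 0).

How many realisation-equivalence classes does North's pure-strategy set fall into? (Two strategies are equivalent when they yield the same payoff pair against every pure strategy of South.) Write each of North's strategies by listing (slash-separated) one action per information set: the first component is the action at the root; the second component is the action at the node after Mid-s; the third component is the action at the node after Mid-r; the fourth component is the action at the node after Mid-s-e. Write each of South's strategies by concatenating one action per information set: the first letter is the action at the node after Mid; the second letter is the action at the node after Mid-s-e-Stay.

9

North has 24 pure strategies: Mid/c/w/Stay, Mid/c/w/In, Mid/c/w/Out, Mid/c/x/Stay, Mid/c/x/In, Mid/c/x/Out, Mid/e/w/Stay, Mid/e/w/In, Mid/e/w/Out, Mid/e/x/Stay, Mid/e/x/In, Mid/e/x/Out, Hi/c/w/Stay, Hi/c/w/In, Hi/c/w/Out, Hi/c/x/Stay, Hi/c/x/In, Hi/c/x/Out, Hi/e/w/Stay, Hi/e/w/In, Hi/e/w/Out, Hi/e/x/Stay, Hi/e/x/In, Hi/e/x/Out. Columns: sW, sD, rW, rD, qW, qD.
{Mid/c/w/Stay, Mid/c/w/In, Mid/c/w/Out} → row (3,2) (3,2) (2,1) (2,1) (-3,5) (-3,5)
{Mid/c/x/Stay, Mid/c/x/In, Mid/c/x/Out} → row (3,2) (3,2) (3,3) (3,3) (-3,5) (-3,5)
{Mid/e/w/Stay} → row (-3,3) (5,4) (2,1) (2,1) (-3,5) (-3,5)
{Mid/e/w/In} → row (-3,2) (-3,2) (2,1) (2,1) (-3,5) (-3,5)
{Mid/e/w/Out} → row (5,1) (5,1) (2,1) (2,1) (-3,5) (-3,5)
{Mid/e/x/Stay} → row (-3,3) (5,4) (3,3) (3,3) (-3,5) (-3,5)
{Mid/e/x/In} → row (-3,2) (-3,2) (3,3) (3,3) (-3,5) (-3,5)
{Mid/e/x/Out} → row (5,1) (5,1) (3,3) (3,3) (-3,5) (-3,5)
{Hi/c/w/Stay, Hi/c/w/In, Hi/c/w/Out, Hi/c/x/Stay, Hi/c/x/In, Hi/c/x/Out, Hi/e/w/Stay, Hi/e/w/In, Hi/e/w/Out, Hi/e/x/Stay, Hi/e/x/In, Hi/e/x/Out} → row (3,0) (3,0) (3,0) (3,0) (3,0) (3,0)
That's 9 distinct rows out of 24 strategies.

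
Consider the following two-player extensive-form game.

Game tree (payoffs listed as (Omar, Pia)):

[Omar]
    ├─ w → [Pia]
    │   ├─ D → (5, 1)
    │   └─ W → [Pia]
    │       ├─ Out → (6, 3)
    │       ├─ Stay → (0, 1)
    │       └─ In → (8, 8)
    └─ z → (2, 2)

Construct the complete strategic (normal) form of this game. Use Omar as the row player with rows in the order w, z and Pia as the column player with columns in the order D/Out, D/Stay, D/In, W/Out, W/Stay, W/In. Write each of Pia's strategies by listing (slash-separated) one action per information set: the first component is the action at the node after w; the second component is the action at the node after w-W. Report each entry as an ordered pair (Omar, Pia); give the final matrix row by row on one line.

        D/Out   D/Stay     D/In    W/Out   W/Stay     W/In
   w    (5,1)    (5,1)    (5,1)    (6,3)    (0,1)    (8,8)
   z    (2,2)    (2,2)    (2,2)    (2,2)    (2,2)    (2,2)

w: (5,1) (5,1) (5,1) (6,3) (0,1) (8,8) | z: (2,2) (2,2) (2,2) (2,2) (2,2) (2,2)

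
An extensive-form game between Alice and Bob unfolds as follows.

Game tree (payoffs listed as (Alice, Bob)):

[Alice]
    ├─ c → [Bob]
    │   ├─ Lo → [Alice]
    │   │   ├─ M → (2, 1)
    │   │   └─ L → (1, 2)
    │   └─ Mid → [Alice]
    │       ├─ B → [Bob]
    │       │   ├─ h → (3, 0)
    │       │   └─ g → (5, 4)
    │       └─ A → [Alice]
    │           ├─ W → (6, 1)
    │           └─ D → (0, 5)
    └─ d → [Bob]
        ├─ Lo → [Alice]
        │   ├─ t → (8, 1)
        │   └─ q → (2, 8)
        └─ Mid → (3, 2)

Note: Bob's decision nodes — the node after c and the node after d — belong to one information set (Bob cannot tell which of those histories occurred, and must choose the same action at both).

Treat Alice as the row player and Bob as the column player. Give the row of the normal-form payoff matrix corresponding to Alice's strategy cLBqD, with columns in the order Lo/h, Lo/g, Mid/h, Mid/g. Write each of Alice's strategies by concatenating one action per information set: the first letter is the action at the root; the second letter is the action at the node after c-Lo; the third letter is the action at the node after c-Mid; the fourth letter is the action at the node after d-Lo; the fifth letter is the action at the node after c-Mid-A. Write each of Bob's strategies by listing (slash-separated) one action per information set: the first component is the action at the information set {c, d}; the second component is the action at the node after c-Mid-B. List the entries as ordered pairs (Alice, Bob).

(1,2) (1,2) (3,0) (5,4)

vs Lo/h: Alice plays c → Bob plays Lo at [c] → Alice plays L at [c-Lo] → (1, 2)
vs Lo/g: Alice plays c → Bob plays Lo at [c] → Alice plays L at [c-Lo] → (1, 2)
vs Mid/h: Alice plays c → Bob plays Mid at [c] → Alice plays B at [c-Mid] → Bob plays h at [c-Mid-B] → (3, 0)
vs Mid/g: Alice plays c → Bob plays Mid at [c] → Alice plays B at [c-Mid] → Bob plays g at [c-Mid-B] → (5, 4)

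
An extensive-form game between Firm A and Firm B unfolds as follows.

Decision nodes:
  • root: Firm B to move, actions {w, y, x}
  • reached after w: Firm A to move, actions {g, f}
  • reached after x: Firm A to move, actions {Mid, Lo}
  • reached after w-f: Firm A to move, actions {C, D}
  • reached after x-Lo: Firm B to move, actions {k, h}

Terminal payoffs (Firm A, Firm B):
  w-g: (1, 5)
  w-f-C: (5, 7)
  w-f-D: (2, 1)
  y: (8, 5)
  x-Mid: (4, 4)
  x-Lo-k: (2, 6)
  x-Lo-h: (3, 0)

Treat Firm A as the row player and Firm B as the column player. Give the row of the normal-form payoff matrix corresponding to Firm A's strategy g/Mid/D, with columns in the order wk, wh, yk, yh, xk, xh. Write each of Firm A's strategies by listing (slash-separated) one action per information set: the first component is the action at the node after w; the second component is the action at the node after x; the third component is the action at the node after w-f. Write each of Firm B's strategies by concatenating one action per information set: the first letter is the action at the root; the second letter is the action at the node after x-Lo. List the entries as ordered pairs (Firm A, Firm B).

vs wk: Firm B plays w → Firm A plays g at [w] → (1, 5)
vs wh: Firm B plays w → Firm A plays g at [w] → (1, 5)
vs yk: Firm B plays y → (8, 5)
vs yh: Firm B plays y → (8, 5)
vs xk: Firm B plays x → Firm A plays Mid at [x] → (4, 4)
vs xh: Firm B plays x → Firm A plays Mid at [x] → (4, 4)

(1,5) (1,5) (8,5) (8,5) (4,4) (4,4)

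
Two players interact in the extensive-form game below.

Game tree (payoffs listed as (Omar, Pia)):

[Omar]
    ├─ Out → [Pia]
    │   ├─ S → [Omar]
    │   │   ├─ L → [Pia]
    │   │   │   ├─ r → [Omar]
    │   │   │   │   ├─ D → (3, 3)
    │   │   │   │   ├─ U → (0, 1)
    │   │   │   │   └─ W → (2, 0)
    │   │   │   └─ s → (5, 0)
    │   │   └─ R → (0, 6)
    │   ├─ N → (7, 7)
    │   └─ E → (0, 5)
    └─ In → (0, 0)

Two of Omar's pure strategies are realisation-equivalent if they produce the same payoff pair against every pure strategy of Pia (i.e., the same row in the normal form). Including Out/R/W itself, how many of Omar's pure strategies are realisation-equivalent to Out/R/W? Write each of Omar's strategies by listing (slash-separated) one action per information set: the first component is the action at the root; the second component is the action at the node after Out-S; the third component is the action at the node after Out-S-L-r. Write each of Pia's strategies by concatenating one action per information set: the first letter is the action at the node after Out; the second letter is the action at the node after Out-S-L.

Row for Out/R/W (columns Sr, Ss, Nr, Ns, Er, Es): (0,6) (0,6) (7,7) (7,7) (0,5) (0,5).
Under Out/R/W, Omar's choice at the node after Out-S-L-r can never be reached regardless of what Pia does, so varying those choices leaves every outcome unchanged.
Holding the reachable choices fixed and varying the unreachable one freely already gives 3 equivalent strategies.
No other strategy reproduces this row, so those 3 are the full class: Out/R/D, Out/R/U, Out/R/W.

3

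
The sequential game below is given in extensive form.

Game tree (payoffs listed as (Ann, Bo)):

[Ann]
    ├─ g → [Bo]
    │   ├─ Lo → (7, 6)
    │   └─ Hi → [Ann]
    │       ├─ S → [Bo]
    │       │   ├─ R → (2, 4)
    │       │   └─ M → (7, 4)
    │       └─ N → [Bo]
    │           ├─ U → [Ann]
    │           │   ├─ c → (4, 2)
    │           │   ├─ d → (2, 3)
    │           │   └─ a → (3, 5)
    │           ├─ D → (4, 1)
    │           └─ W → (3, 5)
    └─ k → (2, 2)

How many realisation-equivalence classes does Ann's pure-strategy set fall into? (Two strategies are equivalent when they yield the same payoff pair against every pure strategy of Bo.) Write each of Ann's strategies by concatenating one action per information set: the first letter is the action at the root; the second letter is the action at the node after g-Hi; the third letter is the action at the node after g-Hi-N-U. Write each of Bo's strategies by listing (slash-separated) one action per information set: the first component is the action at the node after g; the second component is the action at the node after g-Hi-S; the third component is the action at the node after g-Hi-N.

5

Ann has 12 pure strategies: gSc, gSd, gSa, gNc, gNd, gNa, kSc, kSd, kSa, kNc, kNd, kNa. Columns: Lo/R/U, Lo/R/D, Lo/R/W, Lo/M/U, Lo/M/D, Lo/M/W, Hi/R/U, Hi/R/D, Hi/R/W, Hi/M/U, Hi/M/D, Hi/M/W.
{gSc, gSd, gSa} → row (7,6) (7,6) (7,6) (7,6) (7,6) (7,6) (2,4) (2,4) (2,4) (7,4) (7,4) (7,4)
{gNc} → row (7,6) (7,6) (7,6) (7,6) (7,6) (7,6) (4,2) (4,1) (3,5) (4,2) (4,1) (3,5)
{gNd} → row (7,6) (7,6) (7,6) (7,6) (7,6) (7,6) (2,3) (4,1) (3,5) (2,3) (4,1) (3,5)
{gNa} → row (7,6) (7,6) (7,6) (7,6) (7,6) (7,6) (3,5) (4,1) (3,5) (3,5) (4,1) (3,5)
{kSc, kSd, kSa, kNc, kNd, kNa} → row (2,2) (2,2) (2,2) (2,2) (2,2) (2,2) (2,2) (2,2) (2,2) (2,2) (2,2) (2,2)
That's 5 distinct rows out of 12 strategies.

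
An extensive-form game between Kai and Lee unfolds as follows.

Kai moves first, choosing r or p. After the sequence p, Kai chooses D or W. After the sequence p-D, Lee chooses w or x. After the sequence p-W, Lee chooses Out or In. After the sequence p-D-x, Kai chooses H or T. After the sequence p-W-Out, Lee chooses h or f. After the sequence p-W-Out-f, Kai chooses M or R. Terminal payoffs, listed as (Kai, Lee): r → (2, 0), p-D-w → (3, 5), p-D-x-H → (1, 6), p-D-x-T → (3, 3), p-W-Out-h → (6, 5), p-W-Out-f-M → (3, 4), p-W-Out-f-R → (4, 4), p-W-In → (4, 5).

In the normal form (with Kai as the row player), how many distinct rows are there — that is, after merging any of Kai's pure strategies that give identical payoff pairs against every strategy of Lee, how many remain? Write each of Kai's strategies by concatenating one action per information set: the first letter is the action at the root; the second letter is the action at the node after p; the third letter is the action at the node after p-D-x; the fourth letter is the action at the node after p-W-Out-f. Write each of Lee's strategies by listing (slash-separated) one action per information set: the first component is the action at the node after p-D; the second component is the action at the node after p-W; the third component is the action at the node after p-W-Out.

Kai has 16 pure strategies: rDHM, rDHR, rDTM, rDTR, rWHM, rWHR, rWTM, rWTR, pDHM, pDHR, pDTM, pDTR, pWHM, pWHR, pWTM, pWTR. Columns: w/Out/h, w/Out/f, w/In/h, w/In/f, x/Out/h, x/Out/f, x/In/h, x/In/f.
{rDHM, rDHR, rDTM, rDTR, rWHM, rWHR, rWTM, rWTR} → row (2,0) (2,0) (2,0) (2,0) (2,0) (2,0) (2,0) (2,0)
{pDHM, pDHR} → row (3,5) (3,5) (3,5) (3,5) (1,6) (1,6) (1,6) (1,6)
{pDTM, pDTR} → row (3,5) (3,5) (3,5) (3,5) (3,3) (3,3) (3,3) (3,3)
{pWHM, pWTM} → row (6,5) (3,4) (4,5) (4,5) (6,5) (3,4) (4,5) (4,5)
{pWHR, pWTR} → row (6,5) (4,4) (4,5) (4,5) (6,5) (4,4) (4,5) (4,5)
That's 5 distinct rows out of 16 strategies.

5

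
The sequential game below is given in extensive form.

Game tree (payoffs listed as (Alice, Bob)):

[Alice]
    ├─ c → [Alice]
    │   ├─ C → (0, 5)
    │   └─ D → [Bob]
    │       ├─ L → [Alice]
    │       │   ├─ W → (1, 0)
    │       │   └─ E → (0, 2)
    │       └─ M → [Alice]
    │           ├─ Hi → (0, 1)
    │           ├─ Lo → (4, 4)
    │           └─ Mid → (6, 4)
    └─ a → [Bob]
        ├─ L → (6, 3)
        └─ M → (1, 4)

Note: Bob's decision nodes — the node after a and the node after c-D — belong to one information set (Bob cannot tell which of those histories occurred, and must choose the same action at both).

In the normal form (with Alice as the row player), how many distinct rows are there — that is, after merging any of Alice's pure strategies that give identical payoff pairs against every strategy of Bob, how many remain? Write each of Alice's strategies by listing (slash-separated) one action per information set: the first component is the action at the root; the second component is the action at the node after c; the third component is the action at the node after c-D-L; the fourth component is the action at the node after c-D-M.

8

Alice has 24 pure strategies: c/C/W/Hi, c/C/W/Lo, c/C/W/Mid, c/C/E/Hi, c/C/E/Lo, c/C/E/Mid, c/D/W/Hi, c/D/W/Lo, c/D/W/Mid, c/D/E/Hi, c/D/E/Lo, c/D/E/Mid, a/C/W/Hi, a/C/W/Lo, a/C/W/Mid, a/C/E/Hi, a/C/E/Lo, a/C/E/Mid, a/D/W/Hi, a/D/W/Lo, a/D/W/Mid, a/D/E/Hi, a/D/E/Lo, a/D/E/Mid. Columns: L, M.
{c/C/W/Hi, c/C/W/Lo, c/C/W/Mid, c/C/E/Hi, c/C/E/Lo, c/C/E/Mid} → row (0,5) (0,5)
{c/D/W/Hi} → row (1,0) (0,1)
{c/D/W/Lo} → row (1,0) (4,4)
{c/D/W/Mid} → row (1,0) (6,4)
{c/D/E/Hi} → row (0,2) (0,1)
{c/D/E/Lo} → row (0,2) (4,4)
{c/D/E/Mid} → row (0,2) (6,4)
{a/C/W/Hi, a/C/W/Lo, a/C/W/Mid, a/C/E/Hi, a/C/E/Lo, a/C/E/Mid, a/D/W/Hi, a/D/W/Lo, a/D/W/Mid, a/D/E/Hi, a/D/E/Lo, a/D/E/Mid} → row (6,3) (1,4)
That's 8 distinct rows out of 24 strategies.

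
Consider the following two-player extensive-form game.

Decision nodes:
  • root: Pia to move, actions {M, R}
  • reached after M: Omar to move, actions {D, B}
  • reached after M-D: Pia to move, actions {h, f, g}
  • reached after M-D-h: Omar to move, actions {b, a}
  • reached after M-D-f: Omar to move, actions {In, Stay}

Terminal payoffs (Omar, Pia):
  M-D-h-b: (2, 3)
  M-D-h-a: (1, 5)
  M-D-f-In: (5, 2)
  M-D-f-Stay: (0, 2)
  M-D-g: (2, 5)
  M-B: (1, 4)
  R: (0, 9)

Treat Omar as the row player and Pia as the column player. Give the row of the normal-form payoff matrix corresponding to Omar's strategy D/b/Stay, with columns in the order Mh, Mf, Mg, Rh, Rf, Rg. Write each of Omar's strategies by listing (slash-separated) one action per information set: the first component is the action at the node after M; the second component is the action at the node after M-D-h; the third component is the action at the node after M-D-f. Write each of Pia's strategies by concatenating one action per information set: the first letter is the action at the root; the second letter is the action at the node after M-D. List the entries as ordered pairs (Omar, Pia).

(2,3) (0,2) (2,5) (0,9) (0,9) (0,9)

vs Mh: Pia plays M → Omar plays D at [M] → Pia plays h at [M-D] → Omar plays b at [M-D-h] → (2, 3)
vs Mf: Pia plays M → Omar plays D at [M] → Pia plays f at [M-D] → Omar plays Stay at [M-D-f] → (0, 2)
vs Mg: Pia plays M → Omar plays D at [M] → Pia plays g at [M-D] → (2, 5)
vs Rh: Pia plays R → (0, 9)
vs Rf: Pia plays R → (0, 9)
vs Rg: Pia plays R → (0, 9)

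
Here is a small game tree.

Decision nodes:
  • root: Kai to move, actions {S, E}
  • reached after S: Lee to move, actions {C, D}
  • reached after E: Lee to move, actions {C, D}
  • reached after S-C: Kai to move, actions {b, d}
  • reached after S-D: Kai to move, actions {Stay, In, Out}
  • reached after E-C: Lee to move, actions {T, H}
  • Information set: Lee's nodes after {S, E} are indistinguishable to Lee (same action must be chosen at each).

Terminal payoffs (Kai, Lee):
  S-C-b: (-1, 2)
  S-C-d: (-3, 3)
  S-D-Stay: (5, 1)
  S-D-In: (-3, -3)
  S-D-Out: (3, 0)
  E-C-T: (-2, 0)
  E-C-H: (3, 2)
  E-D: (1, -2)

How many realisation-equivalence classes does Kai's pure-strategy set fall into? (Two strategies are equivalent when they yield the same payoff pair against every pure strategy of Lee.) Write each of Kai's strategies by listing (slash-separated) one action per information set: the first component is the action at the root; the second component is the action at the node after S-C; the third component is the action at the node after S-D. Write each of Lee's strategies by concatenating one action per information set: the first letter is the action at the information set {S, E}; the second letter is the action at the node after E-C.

7

Kai has 12 pure strategies: S/b/Stay, S/b/In, S/b/Out, S/d/Stay, S/d/In, S/d/Out, E/b/Stay, E/b/In, E/b/Out, E/d/Stay, E/d/In, E/d/Out. Columns: CT, CH, DT, DH.
{S/b/Stay} → row (-1,2) (-1,2) (5,1) (5,1)
{S/b/In} → row (-1,2) (-1,2) (-3,-3) (-3,-3)
{S/b/Out} → row (-1,2) (-1,2) (3,0) (3,0)
{S/d/Stay} → row (-3,3) (-3,3) (5,1) (5,1)
{S/d/In} → row (-3,3) (-3,3) (-3,-3) (-3,-3)
{S/d/Out} → row (-3,3) (-3,3) (3,0) (3,0)
{E/b/Stay, E/b/In, E/b/Out, E/d/Stay, E/d/In, E/d/Out} → row (-2,0) (3,2) (1,-2) (1,-2)
That's 7 distinct rows out of 12 strategies.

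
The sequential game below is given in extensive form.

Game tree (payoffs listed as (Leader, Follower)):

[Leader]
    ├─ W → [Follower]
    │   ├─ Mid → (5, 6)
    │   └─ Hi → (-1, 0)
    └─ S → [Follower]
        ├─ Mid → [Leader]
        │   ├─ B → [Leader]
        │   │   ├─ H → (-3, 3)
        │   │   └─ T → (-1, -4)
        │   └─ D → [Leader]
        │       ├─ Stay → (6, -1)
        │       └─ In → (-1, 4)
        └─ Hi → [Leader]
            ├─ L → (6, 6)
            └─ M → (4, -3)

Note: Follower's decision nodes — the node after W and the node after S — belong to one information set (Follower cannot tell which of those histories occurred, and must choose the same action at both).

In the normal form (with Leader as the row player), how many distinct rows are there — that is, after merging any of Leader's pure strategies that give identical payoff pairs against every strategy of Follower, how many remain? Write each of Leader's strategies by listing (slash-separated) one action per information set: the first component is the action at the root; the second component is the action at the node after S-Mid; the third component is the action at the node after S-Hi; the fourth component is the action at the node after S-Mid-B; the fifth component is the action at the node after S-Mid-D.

Leader has 32 pure strategies: W/B/L/H/Stay, W/B/L/H/In, W/B/L/T/Stay, W/B/L/T/In, W/B/M/H/Stay, W/B/M/H/In, W/B/M/T/Stay, W/B/M/T/In, W/D/L/H/Stay, W/D/L/H/In, W/D/L/T/Stay, W/D/L/T/In, W/D/M/H/Stay, W/D/M/H/In, W/D/M/T/Stay, W/D/M/T/In, S/B/L/H/Stay, S/B/L/H/In, S/B/L/T/Stay, S/B/L/T/In, S/B/M/H/Stay, S/B/M/H/In, S/B/M/T/Stay, S/B/M/T/In, S/D/L/H/Stay, S/D/L/H/In, S/D/L/T/Stay, S/D/L/T/In, S/D/M/H/Stay, S/D/M/H/In, S/D/M/T/Stay, S/D/M/T/In. Columns: Mid, Hi.
{W/B/L/H/Stay, W/B/L/H/In, W/B/L/T/Stay, W/B/L/T/In, W/B/M/H/Stay, W/B/M/H/In, W/B/M/T/Stay, W/B/M/T/In, W/D/L/H/Stay, W/D/L/H/In, W/D/L/T/Stay, W/D/L/T/In, W/D/M/H/Stay, W/D/M/H/In, W/D/M/T/Stay, W/D/M/T/In} → row (5,6) (-1,0)
{S/B/L/H/Stay, S/B/L/H/In} → row (-3,3) (6,6)
{S/B/L/T/Stay, S/B/L/T/In} → row (-1,-4) (6,6)
{S/B/M/H/Stay, S/B/M/H/In} → row (-3,3) (4,-3)
{S/B/M/T/Stay, S/B/M/T/In} → row (-1,-4) (4,-3)
{S/D/L/H/Stay, S/D/L/T/Stay} → row (6,-1) (6,6)
{S/D/L/H/In, S/D/L/T/In} → row (-1,4) (6,6)
{S/D/M/H/Stay, S/D/M/T/Stay} → row (6,-1) (4,-3)
{S/D/M/H/In, S/D/M/T/In} → row (-1,4) (4,-3)
That's 9 distinct rows out of 32 strategies.

9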